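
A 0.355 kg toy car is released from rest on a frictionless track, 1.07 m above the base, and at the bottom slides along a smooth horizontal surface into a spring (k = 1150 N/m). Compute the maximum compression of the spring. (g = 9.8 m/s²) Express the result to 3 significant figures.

x = 0.0805 m

Energy conservation (no friction) from release to max compression: mgh = ½kx²
x = √(2mgh/k) = √(2 × 0.355 × 9.8 × 1.07 / 1150) = 0.08046 m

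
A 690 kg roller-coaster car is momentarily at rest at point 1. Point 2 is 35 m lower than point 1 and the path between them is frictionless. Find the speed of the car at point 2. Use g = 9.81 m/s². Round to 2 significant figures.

v = 26 m/s

By conservation of mechanical energy, mgh = ½mv²
v = √(2gh) = √(2 × 9.81 × 35) = √686.70 = 26.20 m/s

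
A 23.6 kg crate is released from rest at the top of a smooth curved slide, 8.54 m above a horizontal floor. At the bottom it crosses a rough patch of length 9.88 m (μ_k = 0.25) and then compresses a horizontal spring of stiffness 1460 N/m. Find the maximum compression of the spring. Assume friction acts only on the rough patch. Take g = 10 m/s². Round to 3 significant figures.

Initial energy: E₁ = mgh = (23.6)(10)(8.54) = 2015.4 J
Friction removes W_f = μ_k mg d = (0.25)(23.6)(10)(9.88) = 582.9 J
Energy reaching the spring: E = 2015.4 − 582.9 = 1432.5 J
At max compression ½kx² = E ⇒ x = √(2E/k) = √(2 × 1432.5/1460) = 1.401 m

x = 1.40 m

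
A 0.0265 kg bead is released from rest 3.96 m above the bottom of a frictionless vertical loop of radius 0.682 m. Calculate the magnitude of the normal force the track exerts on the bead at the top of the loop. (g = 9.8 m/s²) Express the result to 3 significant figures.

N = 1.72 N

Energy from release to top (height 2r): mgh = ½mv_top² + mg(2r)
v_top² = 2g(h − 2r) = 2(9.8)(3.96 − 1.364) = 50.882 m²/s²
At the top, both N and weight point toward the centre: N + mg = mv_top²/r
N = m(v_top²/r − g) = 0.0265(50.882/0.682 − 9.8) = 1.717 N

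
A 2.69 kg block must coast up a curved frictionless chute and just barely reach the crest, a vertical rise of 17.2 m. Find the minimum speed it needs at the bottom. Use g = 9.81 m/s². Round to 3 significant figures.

At the top it is momentarily at rest, so all KE converts to PE: ½mv² = mgh
v = √(2gh) = √(2 × 9.81 × 17.2) = 18.37 m/s

v = 18.4 m/s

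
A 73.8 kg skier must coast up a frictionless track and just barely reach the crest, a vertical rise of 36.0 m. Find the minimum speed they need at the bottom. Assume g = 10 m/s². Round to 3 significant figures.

At the top they are momentarily at rest, so all KE converts to PE: ½mv² = mgh
v = √(2gh) = √(2 × 10 × 36.0) = 26.83 m/s

v = 26.8 m/s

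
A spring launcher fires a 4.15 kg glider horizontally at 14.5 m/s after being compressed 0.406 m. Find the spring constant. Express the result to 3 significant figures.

Spring PE at full compression equals KE at release: ½kx² = ½mv²
k = mv²/x² = (4.15)(14.5)²/(0.406)² = 5293 N/m

k = 5290 N/m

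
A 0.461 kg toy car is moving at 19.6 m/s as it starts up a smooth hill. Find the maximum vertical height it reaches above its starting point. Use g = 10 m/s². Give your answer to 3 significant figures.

By energy conservation, ½mv² = mgh
h = v²/(2g) = 19.6²/(2 × 10) = 19.21 m

h = 19.2 m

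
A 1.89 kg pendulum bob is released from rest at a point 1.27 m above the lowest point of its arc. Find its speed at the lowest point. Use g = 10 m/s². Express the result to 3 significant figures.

Equating total energy at the two states: mgh = ½mv²
v = √(2gh) = √(2 × 10 × 1.27) = √25.400 = 5.040 m/s

v = 5.04 m/s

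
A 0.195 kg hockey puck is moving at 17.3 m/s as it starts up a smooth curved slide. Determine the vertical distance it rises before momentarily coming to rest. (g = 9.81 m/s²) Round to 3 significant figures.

By energy conservation, ½mv² = mgh
h = v²/(2g) = 17.3²/(2 × 9.81) = 15.25 m

h = 15.3 m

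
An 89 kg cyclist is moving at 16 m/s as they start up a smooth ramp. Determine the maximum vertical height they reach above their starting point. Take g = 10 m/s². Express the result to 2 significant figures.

h = 13 m

By energy conservation, ½mv² = mgh
h = v²/(2g) = 16²/(2 × 10) = 12.80 m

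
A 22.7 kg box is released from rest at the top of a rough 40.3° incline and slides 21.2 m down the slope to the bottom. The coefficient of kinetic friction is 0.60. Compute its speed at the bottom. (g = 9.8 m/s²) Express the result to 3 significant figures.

Work–energy: mg(L sinθ) − μ_k(mg cosθ)L = ½mv²
mgh = mgL sinθ = (22.7)(9.8)(21.2)sin40.3° = 3050.4 J
W_f = μ_k mg cosθ · L = (0.60)(22.7)(9.8)cos40.3°·21.2 = 2158 J
½mv² = 3050.4 − 2158 = 892.24 J
v = √(2 × 892.24/22.7) = 8.866 m/s

v = 8.87 m/s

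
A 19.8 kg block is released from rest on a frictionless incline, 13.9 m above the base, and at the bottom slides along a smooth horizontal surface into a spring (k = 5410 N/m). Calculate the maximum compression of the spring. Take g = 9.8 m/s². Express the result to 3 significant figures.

Gravitational PE at the top equals spring PE at max compression: mgh = ½kx²
x = √(2mgh/k) = √(2 × 19.8 × 9.8 × 13.9 / 5410) = 0.9985 m

x = 0.999 m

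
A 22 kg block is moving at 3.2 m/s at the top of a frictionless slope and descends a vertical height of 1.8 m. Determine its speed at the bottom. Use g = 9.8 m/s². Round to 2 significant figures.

By conservation of mechanical energy, ½mv₀² + mgh = ½mv²
v² = v₀² + 2gh = (3.2)² + 2(9.8)(1.8) = 45.520
v = √45.520 = 6.747 m/s

v = 6.7 m/s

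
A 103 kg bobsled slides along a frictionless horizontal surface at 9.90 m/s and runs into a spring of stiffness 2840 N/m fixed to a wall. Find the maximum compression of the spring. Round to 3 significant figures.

x = 1.89 m

At max compression the bobsled is momentarily at rest: ½mv² = ½kx²
x = v√(m/k) = 9.90 × √(103/2840) = 1.885 m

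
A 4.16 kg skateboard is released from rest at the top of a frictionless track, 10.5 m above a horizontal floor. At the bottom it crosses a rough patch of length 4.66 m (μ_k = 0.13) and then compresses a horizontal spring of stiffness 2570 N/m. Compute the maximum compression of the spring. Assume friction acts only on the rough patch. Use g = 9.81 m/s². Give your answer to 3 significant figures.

x = 0.561 m

Initial energy: E₁ = mgh = (4.16)(9.81)(10.5) = 428.50 J
Friction removes W_f = μ_k mg d = (0.13)(4.16)(9.81)(4.66) = 24.72 J
Energy reaching the spring: E = 428.50 − 24.72 = 403.78 J
At max compression ½kx² = E ⇒ x = √(2E/k) = √(2 × 403.78/2570) = 0.5606 m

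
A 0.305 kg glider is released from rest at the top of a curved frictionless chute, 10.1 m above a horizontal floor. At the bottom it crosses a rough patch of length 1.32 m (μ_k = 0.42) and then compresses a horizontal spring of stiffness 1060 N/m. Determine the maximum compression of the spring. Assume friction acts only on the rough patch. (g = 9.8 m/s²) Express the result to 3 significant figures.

x = 0.232 m

Initial energy: E₁ = mgh = (0.305)(9.8)(10.1) = 30.189 J
Friction removes W_f = μ_k mg d = (0.42)(0.305)(9.8)(1.32) = 1.657 J
Energy reaching the spring: E = 30.189 − 1.657 = 28.532 J
At max compression ½kx² = E ⇒ x = √(2E/k) = √(2 × 28.532/1060) = 0.2320 m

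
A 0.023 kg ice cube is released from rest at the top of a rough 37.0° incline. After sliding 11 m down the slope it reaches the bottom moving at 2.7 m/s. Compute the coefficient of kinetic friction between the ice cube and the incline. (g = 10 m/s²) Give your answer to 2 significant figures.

μ_k = 0.71

The energy dissipated by friction is the PE lost minus the KE gained:
mgL sinθ = 1.5226 J; ½mv² = 0.083835 J
W_f = 1.5226 − 0.083835 = 1.439 J
μ_k = W_f/(mg cosθ · L) = 1.439/(0.1837 × 11) = 0.7121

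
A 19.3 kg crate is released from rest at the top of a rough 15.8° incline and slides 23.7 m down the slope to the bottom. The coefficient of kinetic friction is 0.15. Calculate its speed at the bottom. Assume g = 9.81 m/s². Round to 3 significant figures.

v = 7.71 m/s

Taking the bottom as reference, mgh = ½mv² + μ_k N L with h = L sinθ, N = mg cosθ:
mgh = mgL sinθ = (19.3)(9.81)(23.7)sin15.8° = 1221.8 J
W_f = μ_k mg cosθ · L = (0.15)(19.3)(9.81)cos15.8°·23.7 = 647.6 J
½mv² = 1221.8 − 647.6 = 574.13 J
v = √(2 × 574.13/19.3) = 7.713 m/s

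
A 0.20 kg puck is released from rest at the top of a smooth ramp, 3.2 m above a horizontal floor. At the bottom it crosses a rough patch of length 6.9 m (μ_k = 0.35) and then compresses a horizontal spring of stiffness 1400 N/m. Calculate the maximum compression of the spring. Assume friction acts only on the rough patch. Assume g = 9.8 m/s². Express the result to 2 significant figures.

x = 0.047 m

Initial energy: E₁ = mgh = (0.20)(9.8)(3.2) = 6.2720 J
Friction removes W_f = μ_k mg d = (0.35)(0.20)(9.8)(6.9) = 4.733 J
Energy reaching the spring: E = 6.2720 − 4.733 = 1.5386 J
At max compression ½kx² = E ⇒ x = √(2E/k) = √(2 × 1.5386/1400) = 0.04688 m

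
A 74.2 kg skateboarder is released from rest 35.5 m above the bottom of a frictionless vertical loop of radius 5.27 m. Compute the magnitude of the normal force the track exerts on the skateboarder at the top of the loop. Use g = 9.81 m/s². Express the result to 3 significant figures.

N = 6170 N

Energy from release to top (height 2r): mgh = ½mv_top² + mg(2r)
v_top² = 2g(h − 2r) = 2(9.81)(35.5 − 10.54) = 489.72 m²/s²
At the top, both N and weight point toward the centre: N + mg = mv_top²/r
N = m(v_top²/r − g) = 74.2(489.72/5.27 − 9.81) = 6167 N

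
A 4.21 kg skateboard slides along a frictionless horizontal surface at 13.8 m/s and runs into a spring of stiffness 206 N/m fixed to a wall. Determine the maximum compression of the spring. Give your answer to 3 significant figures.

At max compression the skateboard is momentarily at rest: ½mv² = ½kx²
x = v√(m/k) = 13.8 × √(4.21/206) = 1.973 m

x = 1.97 m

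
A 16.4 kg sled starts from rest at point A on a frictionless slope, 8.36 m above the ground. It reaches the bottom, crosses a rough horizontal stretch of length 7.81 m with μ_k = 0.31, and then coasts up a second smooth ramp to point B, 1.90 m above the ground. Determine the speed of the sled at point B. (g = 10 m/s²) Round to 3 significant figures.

v = 8.99 m/s

Energy at A: mgh₁ = (16.4)(10)(8.36) = 1371.0 J
Friction loss: W_f = μ_k mg d = 397.1 J
At B: ½mv² + mgh₂ = mgh₁ − W_f
½mv² = 1371.0 − 397.1 − 311.60 = 662.38 J
v = √(2 × 662.38/16.4) = 8.988 m/s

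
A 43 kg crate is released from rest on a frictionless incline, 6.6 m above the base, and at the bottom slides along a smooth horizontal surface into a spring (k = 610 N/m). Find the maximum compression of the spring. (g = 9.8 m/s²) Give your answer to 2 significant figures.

x = 3.0 m

Energy conservation (no friction) from release to max compression: mgh = ½kx²
x = √(2mgh/k) = √(2 × 43 × 9.8 × 6.6 / 610) = 3.020 m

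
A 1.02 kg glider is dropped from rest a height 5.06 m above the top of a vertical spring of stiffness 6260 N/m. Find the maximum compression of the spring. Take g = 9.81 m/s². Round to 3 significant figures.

x = 0.129 m

Let x be the compression. The total drop is H + x, and the glider is instantaneously at rest at max compression, so energy conservation gives:
mg(H + x) = ½kx²
½(6260)x² − (1.02)(9.81)x − (1.02)(9.81)(5.06) = 0
3130x² − 10.01x − 50.63 = 0
x = [10.01 + √(100.1 + 633905)]/(2 × 3130) = 0.1288 m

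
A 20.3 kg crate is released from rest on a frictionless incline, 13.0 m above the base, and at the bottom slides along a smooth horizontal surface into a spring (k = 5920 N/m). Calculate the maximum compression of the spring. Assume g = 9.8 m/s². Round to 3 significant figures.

Gravitational PE at the top equals spring PE at max compression: mgh = ½kx²
x = √(2mgh/k) = √(2 × 20.3 × 9.8 × 13.0 / 5920) = 0.9347 m

x = 0.935 m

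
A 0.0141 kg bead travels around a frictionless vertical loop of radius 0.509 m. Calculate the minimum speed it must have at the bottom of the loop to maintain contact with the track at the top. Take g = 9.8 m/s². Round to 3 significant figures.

v = 4.99 m/s

At the top: mg = mv_top²/r ⇒ v_top² = gr = 4.988 m²/s²
Energy from bottom to top (height 2r): ½mv_bot² = ½mv_top² + mg(2r)
v_bot² = gr + 4gr = 5gr = 24.94
v_bot = √(5gr) = 4.994 m/s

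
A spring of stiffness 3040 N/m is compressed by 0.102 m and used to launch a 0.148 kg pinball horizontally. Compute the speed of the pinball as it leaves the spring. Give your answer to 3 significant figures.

v = 14.6 m/s

Spring PE converts entirely to kinetic energy: ½kx² = ½mv²
v = x√(k/m) = 0.102 × √(3040/0.148) = 14.62 m/s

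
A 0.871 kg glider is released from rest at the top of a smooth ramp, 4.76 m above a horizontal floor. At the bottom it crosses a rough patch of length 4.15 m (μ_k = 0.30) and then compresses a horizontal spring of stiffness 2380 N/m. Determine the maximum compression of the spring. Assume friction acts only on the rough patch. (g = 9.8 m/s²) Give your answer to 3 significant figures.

Initial energy: E₁ = mgh = (0.871)(9.8)(4.76) = 40.630 J
Friction removes W_f = μ_k mg d = (0.30)(0.871)(9.8)(4.15) = 10.63 J
Energy reaching the spring: E = 40.630 − 10.63 = 30.003 J
At max compression ½kx² = E ⇒ x = √(2E/k) = √(2 × 30.003/2380) = 0.1588 m

x = 0.159 m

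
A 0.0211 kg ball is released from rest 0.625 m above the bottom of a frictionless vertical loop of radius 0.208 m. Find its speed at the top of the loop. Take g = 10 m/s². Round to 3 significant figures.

Energy conservation: mgh = ½mv_top² + mg(2r)
v_top² = 2g(h − 2r) = 2(10)(0.625 − 0.4160) = 4.180
v_top = 2.045 m/s

v = 2.04 m/s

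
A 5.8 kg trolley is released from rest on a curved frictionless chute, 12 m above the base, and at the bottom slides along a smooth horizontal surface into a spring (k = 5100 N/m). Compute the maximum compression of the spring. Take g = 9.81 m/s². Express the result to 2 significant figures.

Gravitational PE at the top equals spring PE at max compression: mgh = ½kx²
x = √(2mgh/k) = √(2 × 5.8 × 9.81 × 12 / 5100) = 0.5175 m

x = 0.52 m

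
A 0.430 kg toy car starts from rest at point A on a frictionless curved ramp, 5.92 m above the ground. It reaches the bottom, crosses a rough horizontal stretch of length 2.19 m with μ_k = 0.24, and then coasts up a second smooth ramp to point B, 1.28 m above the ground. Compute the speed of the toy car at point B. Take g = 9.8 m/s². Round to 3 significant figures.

v = 8.98 m/s

Energy at A: mgh₁ = (0.430)(9.8)(5.92) = 24.947 J
Friction loss: W_f = μ_k mg d = 2.215 J
At B: ½mv² + mgh₂ = mgh₁ − W_f
½mv² = 24.947 − 2.215 − 5.3939 = 17.338 J
v = √(2 × 17.338/0.430) = 8.980 m/s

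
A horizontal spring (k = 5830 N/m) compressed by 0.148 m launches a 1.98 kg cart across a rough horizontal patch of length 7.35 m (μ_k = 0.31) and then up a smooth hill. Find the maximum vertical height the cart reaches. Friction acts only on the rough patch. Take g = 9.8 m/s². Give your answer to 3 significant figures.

h = 1.01 m

Spring energy: E₀ = ½kx² = ½(5830)(0.148)² = 63.850 J
Friction: W_f = μ_k mg d = (0.31)(1.98)(9.8)(7.35) = 44.21 J
Energy at base of ramp: E = 63.850 − 44.21 = 19.638 J
At max height all remaining energy is PE: mgh = E ⇒ h = E/(mg) = 19.638/(1.98 × 9.8) = 1.012 m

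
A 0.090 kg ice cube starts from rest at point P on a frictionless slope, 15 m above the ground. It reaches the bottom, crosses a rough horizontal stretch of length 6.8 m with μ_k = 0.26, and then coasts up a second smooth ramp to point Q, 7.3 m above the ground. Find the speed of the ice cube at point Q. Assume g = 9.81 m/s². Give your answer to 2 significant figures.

v = 11 m/s

Energy at P: mgh₁ = (0.090)(9.81)(15) = 13.244 J
Friction loss: W_f = μ_k mg d = 1.561 J
At Q: ½mv² + mgh₂ = mgh₁ − W_f
½mv² = 13.244 − 1.561 − 6.4452 = 5.2374 J
v = √(2 × 5.2374/0.090) = 10.79 m/s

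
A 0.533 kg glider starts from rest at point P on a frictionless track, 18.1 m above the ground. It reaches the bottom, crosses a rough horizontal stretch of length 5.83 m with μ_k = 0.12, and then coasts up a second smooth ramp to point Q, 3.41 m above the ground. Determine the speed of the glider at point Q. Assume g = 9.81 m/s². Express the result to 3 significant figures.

Energy at P: mgh₁ = (0.533)(9.81)(18.1) = 94.640 J
Friction loss: W_f = μ_k mg d = 3.658 J
At Q: ½mv² + mgh₂ = mgh₁ − W_f
½mv² = 94.640 − 3.658 − 17.830 = 73.152 J
v = √(2 × 73.152/0.533) = 16.57 m/s

v = 16.6 m/s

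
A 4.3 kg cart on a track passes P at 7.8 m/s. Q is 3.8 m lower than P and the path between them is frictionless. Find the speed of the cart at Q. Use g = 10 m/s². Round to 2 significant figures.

Equating total energy at the two states: ½mv₀² + mgh = ½mv²
v² = v₀² + 2gh = (7.8)² + 2(10)(3.8) = 136.84
v = √136.84 = 11.70 m/s

v = 12 m/s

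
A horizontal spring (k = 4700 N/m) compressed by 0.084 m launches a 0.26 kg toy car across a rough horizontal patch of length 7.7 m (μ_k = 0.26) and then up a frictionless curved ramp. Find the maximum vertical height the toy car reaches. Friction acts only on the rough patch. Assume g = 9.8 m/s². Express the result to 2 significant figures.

h = 4.5 m

Spring energy: E₀ = ½kx² = ½(4700)(0.084)² = 16.582 J
Friction: W_f = μ_k mg d = (0.26)(0.26)(9.8)(7.7) = 5.101 J
Energy at base of ramp: E = 16.582 − 5.101 = 11.481 J
At max height all remaining energy is PE: mgh = E ⇒ h = E/(mg) = 11.481/(0.26 × 9.8) = 4.506 m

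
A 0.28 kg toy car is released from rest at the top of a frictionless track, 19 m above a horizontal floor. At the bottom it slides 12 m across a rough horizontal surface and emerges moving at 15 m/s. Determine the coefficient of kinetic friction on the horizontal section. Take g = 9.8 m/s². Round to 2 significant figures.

μ_k = 0.63

Energy at the top = energy at the end + work done against friction:
mgh = ½mv² + μ_k m g d
mgh = 52.136 J; ½mv² = 31.500 J
W_f = 52.136 − 31.500 = 20.64 J
μ_k = W_f/(mg·d) = 20.64/(2.744 × 12) = 0.6267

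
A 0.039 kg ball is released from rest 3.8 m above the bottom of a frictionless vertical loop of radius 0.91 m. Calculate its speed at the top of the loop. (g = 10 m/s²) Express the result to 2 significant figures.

v = 6.3 m/s

Energy conservation: mgh = ½mv_top² + mg(2r)
v_top² = 2g(h − 2r) = 2(10)(3.8 − 1.820) = 39.60
v_top = 6.293 m/s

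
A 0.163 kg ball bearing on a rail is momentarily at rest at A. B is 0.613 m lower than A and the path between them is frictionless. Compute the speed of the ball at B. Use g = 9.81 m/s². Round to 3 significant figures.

Mechanical energy is conserved (no friction): mgh = ½mv²
v = √(2gh) = √(2 × 9.81 × 0.613) = √12.027 = 3.468 m/s

v = 3.47 m/s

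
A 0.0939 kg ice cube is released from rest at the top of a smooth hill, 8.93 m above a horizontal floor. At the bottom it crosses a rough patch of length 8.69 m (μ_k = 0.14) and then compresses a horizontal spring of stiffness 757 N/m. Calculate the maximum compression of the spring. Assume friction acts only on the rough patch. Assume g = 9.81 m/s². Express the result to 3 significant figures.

x = 0.137 m

Initial energy: E₁ = mgh = (0.0939)(9.81)(8.93) = 8.2259 J
Friction removes W_f = μ_k mg d = (0.14)(0.0939)(9.81)(8.69) = 1.121 J
Energy reaching the spring: E = 8.2259 − 1.121 = 7.1053 J
At max compression ½kx² = E ⇒ x = √(2E/k) = √(2 × 7.1053/757) = 0.1370 m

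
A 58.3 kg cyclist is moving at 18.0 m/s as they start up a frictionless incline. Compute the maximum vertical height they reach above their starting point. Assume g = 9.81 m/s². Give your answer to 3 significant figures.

Setting KE at the bottom equal to PE gained: ½mv² = mgh
h = v²/(2g) = 18.0²/(2 × 9.81) = 16.51 m

h = 16.5 m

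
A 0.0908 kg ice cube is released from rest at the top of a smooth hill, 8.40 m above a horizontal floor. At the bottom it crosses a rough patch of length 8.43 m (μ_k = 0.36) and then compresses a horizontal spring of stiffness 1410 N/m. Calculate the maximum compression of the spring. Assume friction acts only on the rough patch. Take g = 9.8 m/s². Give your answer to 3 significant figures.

Initial energy: E₁ = mgh = (0.0908)(9.8)(8.40) = 7.4747 J
Friction removes W_f = μ_k mg d = (0.36)(0.0908)(9.8)(8.43) = 2.700 J
Energy reaching the spring: E = 7.4747 − 2.700 = 4.7742 J
At max compression ½kx² = E ⇒ x = √(2E/k) = √(2 × 4.7742/1410) = 0.08229 m

x = 0.0823 m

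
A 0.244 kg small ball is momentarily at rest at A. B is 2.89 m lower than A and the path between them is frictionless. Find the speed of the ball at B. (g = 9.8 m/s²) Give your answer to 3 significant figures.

v = 7.53 m/s

By conservation of mechanical energy, mgh = ½mv²
v = √(2gh) = √(2 × 9.8 × 2.89) = √56.644 = 7.526 m/s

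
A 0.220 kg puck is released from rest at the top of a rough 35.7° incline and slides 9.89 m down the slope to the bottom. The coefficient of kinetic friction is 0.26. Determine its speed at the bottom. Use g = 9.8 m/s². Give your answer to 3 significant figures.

Work–energy: mg(L sinθ) − μ_k(mg cosθ)L = ½mv²
mgh = mgL sinθ = (0.220)(9.8)(9.89)sin35.7° = 12.443 J
W_f = μ_k mg cosθ · L = (0.26)(0.220)(9.8)cos35.7°·9.89 = 4.502 J
½mv² = 12.443 − 4.502 = 7.9406 J
v = √(2 × 7.9406/0.220) = 8.496 m/s

v = 8.50 m/s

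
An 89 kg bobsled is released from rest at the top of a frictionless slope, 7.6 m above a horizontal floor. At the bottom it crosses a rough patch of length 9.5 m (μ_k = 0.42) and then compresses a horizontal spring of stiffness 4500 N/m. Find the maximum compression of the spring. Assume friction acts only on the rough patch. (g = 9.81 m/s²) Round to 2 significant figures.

x = 1.2 m

Initial energy: E₁ = mgh = (89)(9.81)(7.6) = 6635.5 J
Friction removes W_f = μ_k mg d = (0.42)(89)(9.81)(9.5) = 3484 J
Energy reaching the spring: E = 6635.5 − 3484 = 3151.9 J
At max compression ½kx² = E ⇒ x = √(2E/k) = √(2 × 3151.9/4500) = 1.184 m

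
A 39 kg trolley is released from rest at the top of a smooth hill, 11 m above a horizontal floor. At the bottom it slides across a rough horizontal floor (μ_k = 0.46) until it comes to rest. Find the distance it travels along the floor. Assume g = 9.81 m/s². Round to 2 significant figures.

d = 24 m

Applying the work–energy principle:
At rest all PE has been dissipated by friction: mgh = μ_k m g d
d = h/μ_k = 11/0.46 = 23.91 m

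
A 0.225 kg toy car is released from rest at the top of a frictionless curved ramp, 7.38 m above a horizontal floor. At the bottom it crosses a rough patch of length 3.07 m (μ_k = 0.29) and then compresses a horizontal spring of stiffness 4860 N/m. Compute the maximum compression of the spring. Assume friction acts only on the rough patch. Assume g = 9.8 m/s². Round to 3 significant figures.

Initial energy: E₁ = mgh = (0.225)(9.8)(7.38) = 16.273 J
Friction removes W_f = μ_k mg d = (0.29)(0.225)(9.8)(3.07) = 1.963 J
Energy reaching the spring: E = 16.273 − 1.963 = 14.310 J
At max compression ½kx² = E ⇒ x = √(2E/k) = √(2 × 14.310/4860) = 0.07674 m

x = 0.0767 m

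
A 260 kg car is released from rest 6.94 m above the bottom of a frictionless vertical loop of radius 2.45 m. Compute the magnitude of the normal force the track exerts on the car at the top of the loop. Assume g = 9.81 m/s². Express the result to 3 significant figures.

N = 1700 N

Energy from release to top (height 2r): mgh = ½mv_top² + mg(2r)
v_top² = 2g(h − 2r) = 2(9.81)(6.94 − 4.900) = 40.025 m²/s²
At the top, both N and weight point toward the centre: N + mg = mv_top²/r
N = m(v_top²/r − g) = 260(40.025/2.45 − 9.81) = 1697 N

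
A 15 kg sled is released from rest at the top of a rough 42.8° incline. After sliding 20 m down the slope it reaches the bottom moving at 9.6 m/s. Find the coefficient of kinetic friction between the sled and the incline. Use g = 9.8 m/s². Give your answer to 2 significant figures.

Energy balance down the incline: mg L sinθ − ½mv² = μ_k (mg cosθ) L
mgL sinθ = 1997.6 J; ½mv² = 691.20 J
W_f = 1997.6 − 691.20 = 1306 J
μ_k = W_f/(mg cosθ · L) = 1306/(107.9 × 20) = 0.6056

μ_k = 0.61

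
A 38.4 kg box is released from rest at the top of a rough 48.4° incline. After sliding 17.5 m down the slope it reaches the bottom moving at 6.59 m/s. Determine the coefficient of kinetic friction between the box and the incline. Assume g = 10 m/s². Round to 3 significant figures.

μ_k = 0.939

mgh = ½mv² + μ_k (mg cosθ) L, with h = L sinθ
mgL sinθ = 5025.2 J; ½mv² = 833.82 J
W_f = 5025.2 − 833.82 = 4191 J
μ_k = W_f/(mg cosθ · L) = 4191/(254.9 × 17.5) = 0.9394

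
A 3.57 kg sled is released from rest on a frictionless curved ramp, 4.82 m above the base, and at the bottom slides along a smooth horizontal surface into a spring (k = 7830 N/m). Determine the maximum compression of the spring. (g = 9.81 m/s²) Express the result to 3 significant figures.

x = 0.208 m

Energy conservation (no friction) from release to max compression: mgh = ½kx²
x = √(2mgh/k) = √(2 × 3.57 × 9.81 × 4.82 / 7830) = 0.2076 m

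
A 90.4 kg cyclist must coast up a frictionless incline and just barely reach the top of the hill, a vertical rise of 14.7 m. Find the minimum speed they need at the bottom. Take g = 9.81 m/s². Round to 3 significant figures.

v = 17.0 m/s

At the top they are momentarily at rest, so all KE converts to PE: ½mv² = mgh
v = √(2gh) = √(2 × 9.81 × 14.7) = 16.98 m/s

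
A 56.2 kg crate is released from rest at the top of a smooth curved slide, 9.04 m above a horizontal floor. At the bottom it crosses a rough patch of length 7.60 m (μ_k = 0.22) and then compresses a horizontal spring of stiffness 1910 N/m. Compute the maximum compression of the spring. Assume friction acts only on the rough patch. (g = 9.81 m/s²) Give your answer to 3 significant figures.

Initial energy: E₁ = mgh = (56.2)(9.81)(9.04) = 4984.0 J
Friction removes W_f = μ_k mg d = (0.22)(56.2)(9.81)(7.60) = 921.8 J
Energy reaching the spring: E = 4984.0 − 921.8 = 4062.1 J
At max compression ½kx² = E ⇒ x = √(2E/k) = √(2 × 4062.1/1910) = 2.062 m

x = 2.06 m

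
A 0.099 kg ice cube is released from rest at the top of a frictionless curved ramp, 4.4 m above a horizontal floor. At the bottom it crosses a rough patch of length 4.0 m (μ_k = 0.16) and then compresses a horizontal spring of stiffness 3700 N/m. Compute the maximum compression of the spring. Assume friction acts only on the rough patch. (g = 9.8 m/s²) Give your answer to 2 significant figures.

x = 0.044 m

Initial energy: E₁ = mgh = (0.099)(9.8)(4.4) = 4.2689 J
Friction removes W_f = μ_k mg d = (0.16)(0.099)(9.8)(4.0) = 0.6209 J
Energy reaching the spring: E = 4.2689 − 0.6209 = 3.6480 J
At max compression ½kx² = E ⇒ x = √(2E/k) = √(2 × 3.6480/3700) = 0.04441 m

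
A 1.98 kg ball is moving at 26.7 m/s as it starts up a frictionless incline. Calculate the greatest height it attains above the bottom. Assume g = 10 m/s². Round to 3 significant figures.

h = 35.6 m

By energy conservation, ½mv² = mgh
h = v²/(2g) = 26.7²/(2 × 10) = 35.64 m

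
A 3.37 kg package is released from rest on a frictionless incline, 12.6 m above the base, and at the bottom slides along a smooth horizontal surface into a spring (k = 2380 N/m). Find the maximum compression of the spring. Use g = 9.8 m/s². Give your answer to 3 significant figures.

Energy conservation (no friction) from release to max compression: mgh = ½kx²
x = √(2mgh/k) = √(2 × 3.37 × 9.8 × 12.6 / 2380) = 0.5913 m

x = 0.591 m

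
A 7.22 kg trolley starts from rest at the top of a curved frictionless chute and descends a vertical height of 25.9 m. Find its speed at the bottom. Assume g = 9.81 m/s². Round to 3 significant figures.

v = 22.5 m/s

Mechanical energy is conserved (no friction): mgh = ½mv²
The mass cancels from both sides.
v = √(2gh) = √(2 × 9.81 × 25.9) = √508.16 = 22.54 m/s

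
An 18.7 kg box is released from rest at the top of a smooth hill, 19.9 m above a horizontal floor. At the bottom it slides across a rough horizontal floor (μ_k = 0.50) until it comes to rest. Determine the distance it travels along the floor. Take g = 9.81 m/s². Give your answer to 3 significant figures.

Energy at the top = energy at the end + work done against friction:
At rest all PE has been dissipated by friction: mgh = μ_k m g d
d = h/μ_k = 19.9/0.50 = 39.80 m

d = 39.8 m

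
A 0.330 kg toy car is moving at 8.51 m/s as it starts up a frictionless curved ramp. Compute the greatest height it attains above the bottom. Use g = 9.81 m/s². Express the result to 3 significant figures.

h = 3.69 m

By energy conservation, ½mv² = mgh
h = v²/(2g) = 8.51²/(2 × 9.81) = 3.691 m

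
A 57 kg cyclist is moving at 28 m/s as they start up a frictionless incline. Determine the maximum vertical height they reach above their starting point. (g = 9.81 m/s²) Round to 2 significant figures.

h = 40 m

By energy conservation, ½mv² = mgh
h = v²/(2g) = 28²/(2 × 9.81) = 39.96 m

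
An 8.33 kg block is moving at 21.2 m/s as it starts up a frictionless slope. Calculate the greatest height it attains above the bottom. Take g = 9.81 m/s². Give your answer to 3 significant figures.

By energy conservation, ½mv² = mgh
h = v²/(2g) = 21.2²/(2 × 9.81) = 22.91 m

h = 22.9 m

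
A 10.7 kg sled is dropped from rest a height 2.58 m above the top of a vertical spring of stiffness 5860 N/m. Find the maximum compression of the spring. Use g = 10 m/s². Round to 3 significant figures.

Let x be the compression. The total drop is H + x, and the sled is instantaneously at rest at max compression, so energy conservation gives:
mg(H + x) = ½kx²
½(5860)x² − (10.7)(10)x − (10.7)(10)(2.58) = 0
2930x² − 107.0x − 276.1 = 0
x = [107.0 + √(11449 + 3.2354e+06)]/(2 × 2930) = 0.3258 m

x = 0.326 m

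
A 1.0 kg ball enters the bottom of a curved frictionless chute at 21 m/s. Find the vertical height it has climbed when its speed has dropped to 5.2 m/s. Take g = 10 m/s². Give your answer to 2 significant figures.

Energy balance between the two points: ½mv₁² = ½mv₂² + mgh
h = (v₁² − v₂²)/(2g) = (21² − 5.2²)/(2 × 10) = 20.70 m

h = 21 m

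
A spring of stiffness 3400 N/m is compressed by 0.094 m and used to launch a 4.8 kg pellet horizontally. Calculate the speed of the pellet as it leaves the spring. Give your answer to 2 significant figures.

v = 2.5 m/s

The pellet leaves the spring when the spring is at natural length, so ½kx² = ½mv²
v = x√(k/m) = 0.094 × √(3400/4.8) = 2.502 m/s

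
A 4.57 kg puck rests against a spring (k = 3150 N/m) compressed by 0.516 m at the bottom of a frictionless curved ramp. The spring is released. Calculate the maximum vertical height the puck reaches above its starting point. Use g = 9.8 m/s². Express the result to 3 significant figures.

Energy conservation from release to the highest point: ½kx² = mgh
h = kx²/(2mg) = (3150)(0.516)²/(2 × 4.57 × 9.8) = 9.363 m

h = 9.36 m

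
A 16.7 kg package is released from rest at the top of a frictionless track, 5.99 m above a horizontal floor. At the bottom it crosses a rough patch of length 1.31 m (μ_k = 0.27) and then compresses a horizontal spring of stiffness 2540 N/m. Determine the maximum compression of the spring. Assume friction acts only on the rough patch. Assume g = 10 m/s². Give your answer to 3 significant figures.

Initial energy: E₁ = mgh = (16.7)(10)(5.99) = 1000.3 J
Friction removes W_f = μ_k mg d = (0.27)(16.7)(10)(1.31) = 59.07 J
Energy reaching the spring: E = 1000.3 − 59.07 = 941.26 J
At max compression ½kx² = E ⇒ x = √(2E/k) = √(2 × 941.26/2540) = 0.8609 m

x = 0.861 m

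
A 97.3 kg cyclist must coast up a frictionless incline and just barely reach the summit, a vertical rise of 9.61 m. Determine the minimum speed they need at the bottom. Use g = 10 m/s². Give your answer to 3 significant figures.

At the top they are momentarily at rest, so all KE converts to PE: ½mv² = mgh
v = √(2gh) = √(2 × 10 × 9.61) = 13.86 m/s

v = 13.9 m/s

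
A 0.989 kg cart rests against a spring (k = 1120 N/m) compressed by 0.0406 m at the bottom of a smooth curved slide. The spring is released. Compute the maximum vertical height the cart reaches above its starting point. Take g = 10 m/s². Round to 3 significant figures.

At maximum height the cart is at rest, so ½kx² = mgh
h = kx²/(2mg) = (1120)(0.0406)²/(2 × 0.989 × 10) = 0.09333 m

h = 0.0933 m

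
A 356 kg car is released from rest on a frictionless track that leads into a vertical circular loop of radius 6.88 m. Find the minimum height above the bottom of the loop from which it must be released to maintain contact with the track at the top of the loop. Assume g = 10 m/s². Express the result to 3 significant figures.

h = 17.2 m

At the top, for minimum speed gravity alone supplies the centripetal force: mg = mv_top²/r ⇒ v_top² = gr = 68.80 m²/s²
Energy conservation from release height h to the top (height 2r): mgh = ½mv_top² + mg(2r)
h = v_top²/(2g) + 2r = r/2 + 2r = 5r/2 = 17.20 m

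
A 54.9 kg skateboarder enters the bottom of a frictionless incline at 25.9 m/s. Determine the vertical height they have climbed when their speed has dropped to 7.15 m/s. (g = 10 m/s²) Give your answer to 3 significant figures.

Energy balance between the two points: ½mv₁² = ½mv₂² + mgh
h = (v₁² − v₂²)/(2g) = (25.9² − 7.15²)/(2 × 10) = 30.98 m

h = 31.0 m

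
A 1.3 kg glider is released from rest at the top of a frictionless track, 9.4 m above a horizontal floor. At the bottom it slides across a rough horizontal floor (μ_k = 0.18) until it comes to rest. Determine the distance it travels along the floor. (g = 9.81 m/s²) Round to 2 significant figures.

Applying the work–energy principle:
At rest all PE has been dissipated by friction: mgh = μ_k m g d
d = h/μ_k = 9.4/0.18 = 52.22 m

d = 52 m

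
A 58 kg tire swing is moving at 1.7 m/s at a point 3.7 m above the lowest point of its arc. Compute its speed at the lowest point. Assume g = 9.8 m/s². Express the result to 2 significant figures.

Mechanical energy is conserved (no friction): ½mv₀² + mgh = ½mv²
v² = v₀² + 2gh = (1.7)² + 2(9.8)(3.7) = 75.410
v = √75.410 = 8.684 m/s

v = 8.7 m/s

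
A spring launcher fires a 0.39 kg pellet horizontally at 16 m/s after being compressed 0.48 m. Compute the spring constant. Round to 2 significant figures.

k = 430 N/m

½kx² = ½mv²
k = mv²/x² = (0.39)(16)²/(0.48)² = 433.3 N/m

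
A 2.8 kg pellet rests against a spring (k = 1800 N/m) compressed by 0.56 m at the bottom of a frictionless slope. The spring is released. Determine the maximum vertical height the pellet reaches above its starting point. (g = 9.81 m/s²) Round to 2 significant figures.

h = 10 m

Energy conservation from release to the highest point: ½kx² = mgh
h = kx²/(2mg) = (1800)(0.56)²/(2 × 2.8 × 9.81) = 10.28 m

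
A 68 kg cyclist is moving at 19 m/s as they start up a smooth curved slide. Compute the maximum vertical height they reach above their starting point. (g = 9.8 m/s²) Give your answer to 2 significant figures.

h = 18 m

Setting KE at the bottom equal to PE gained: ½mv² = mgh
h = v²/(2g) = 19²/(2 × 9.8) = 18.42 m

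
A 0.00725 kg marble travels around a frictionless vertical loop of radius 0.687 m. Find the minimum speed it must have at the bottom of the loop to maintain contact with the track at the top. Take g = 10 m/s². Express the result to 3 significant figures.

At the top: mg = mv_top²/r ⇒ v_top² = gr = 6.870 m²/s²
Energy from bottom to top (height 2r): ½mv_bot² = ½mv_top² + mg(2r)
v_bot² = gr + 4gr = 5gr = 34.35
v_bot = √(5gr) = 5.861 m/s

v = 5.86 m/s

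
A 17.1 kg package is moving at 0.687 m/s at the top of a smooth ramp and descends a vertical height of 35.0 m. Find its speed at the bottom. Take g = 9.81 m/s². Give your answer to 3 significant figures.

Energy conservation between the two points: ½mv₀² + mgh = ½mv²
The mass cancels from both sides.
v² = v₀² + 2gh = (0.687)² + 2(9.81)(35.0) = 687.17
v = √687.17 = 26.21 m/s

v = 26.2 m/s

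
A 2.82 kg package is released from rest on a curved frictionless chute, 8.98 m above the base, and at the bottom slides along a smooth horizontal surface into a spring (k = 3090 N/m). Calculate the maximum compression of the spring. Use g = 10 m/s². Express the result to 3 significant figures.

At max compression the package is momentarily at rest: mgh = ½kx²
x = √(2mgh/k) = √(2 × 2.82 × 10 × 8.98 / 3090) = 0.4049 m

x = 0.405 m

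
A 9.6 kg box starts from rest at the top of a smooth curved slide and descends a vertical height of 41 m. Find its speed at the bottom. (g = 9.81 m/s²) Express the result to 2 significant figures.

By conservation of mechanical energy, mgh = ½mv²
v = √(2gh) = √(2 × 9.81 × 41) = √804.42 = 28.36 m/s

v = 28 m/s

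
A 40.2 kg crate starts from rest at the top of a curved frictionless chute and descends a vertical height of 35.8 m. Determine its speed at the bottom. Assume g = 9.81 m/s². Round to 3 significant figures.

Equating total energy at the two states: mgh = ½mv²
v = √(2gh) = √(2 × 9.81 × 35.8) = √702.40 = 26.50 m/s

v = 26.5 m/s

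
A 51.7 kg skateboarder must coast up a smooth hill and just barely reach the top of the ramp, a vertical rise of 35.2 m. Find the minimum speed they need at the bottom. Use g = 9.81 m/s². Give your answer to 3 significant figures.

v = 26.3 m/s

At the top they are momentarily at rest, so all KE converts to PE: ½mv² = mgh
v = √(2gh) = √(2 × 9.81 × 35.2) = 26.28 m/s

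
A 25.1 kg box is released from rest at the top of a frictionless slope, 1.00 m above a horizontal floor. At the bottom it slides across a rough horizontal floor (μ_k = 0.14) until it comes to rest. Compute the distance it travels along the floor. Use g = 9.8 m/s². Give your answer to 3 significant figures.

Energy bookkeeping (friction removes W_f = μ_k N d):
At rest all PE has been dissipated by friction: mgh = μ_k m g d
d = h/μ_k = 1.00/0.14 = 7.143 m

d = 7.14 m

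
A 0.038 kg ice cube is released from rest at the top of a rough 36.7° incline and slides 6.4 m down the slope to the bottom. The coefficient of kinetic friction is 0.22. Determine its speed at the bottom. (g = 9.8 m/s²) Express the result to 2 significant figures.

v = 7.3 m/s

Taking the bottom as reference, mgh = ½mv² + μ_k N L with h = L sinθ, N = mg cosθ:
mgh = mgL sinθ = (0.038)(9.8)(6.4)sin36.7° = 1.4244 J
W_f = μ_k mg cosθ · L = (0.22)(0.038)(9.8)cos36.7°·6.4 = 0.4204 J
½mv² = 1.4244 − 0.4204 = 1.0040 J
v = √(2 × 1.0040/0.038) = 7.269 m/s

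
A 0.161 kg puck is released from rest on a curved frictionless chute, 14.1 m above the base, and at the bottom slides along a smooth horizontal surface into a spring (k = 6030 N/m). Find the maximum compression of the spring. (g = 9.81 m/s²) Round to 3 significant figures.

Gravitational PE at the top equals spring PE at max compression: mgh = ½kx²
x = √(2mgh/k) = √(2 × 0.161 × 9.81 × 14.1 / 6030) = 0.08594 m

x = 0.0859 m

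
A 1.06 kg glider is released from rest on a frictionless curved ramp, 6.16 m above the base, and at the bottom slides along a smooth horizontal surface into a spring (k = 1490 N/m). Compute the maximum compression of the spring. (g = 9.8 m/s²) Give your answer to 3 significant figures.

At max compression the glider is momentarily at rest: mgh = ½kx²
x = √(2mgh/k) = √(2 × 1.06 × 9.8 × 6.16 / 1490) = 0.2931 m

x = 0.293 m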